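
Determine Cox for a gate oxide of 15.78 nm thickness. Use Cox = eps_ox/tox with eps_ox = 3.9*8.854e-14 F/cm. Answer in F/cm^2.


Step 1: eps_ox = 3.9 * 8.854e-14 = 3.45306e-13 F/cm
Step 2: tox in cm = 15.78 nm * 1e-7 = 1.5780e-06 cm
Step 3: Cox = 3.45306e-13 / 1.5780e-06 = 2.19e-07 F/cm^2

2.19e-07


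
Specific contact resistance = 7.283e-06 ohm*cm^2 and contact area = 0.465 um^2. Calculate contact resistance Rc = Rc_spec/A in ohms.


Step 1: Convert area to cm^2: 0.465 um^2 = 4.6500e-09 cm^2
Step 2: Rc = Rc_spec / A = 7.283e-06 / 4.6500e-09
Step 3: Rc = 1.57e+03 ohms

1.57e+03


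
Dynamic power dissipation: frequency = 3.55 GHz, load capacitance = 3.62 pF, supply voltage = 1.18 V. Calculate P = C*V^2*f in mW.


Step 1: V^2 = 1.18^2 = 1.3924 V^2
Step 2: P = C*V^2*f = 3.62e-12 F * 1.3924 * 3.55e9 Hz
Step 3: P = 1.78937324e-02 W
Step 4: P = 17.894 mW

17.894


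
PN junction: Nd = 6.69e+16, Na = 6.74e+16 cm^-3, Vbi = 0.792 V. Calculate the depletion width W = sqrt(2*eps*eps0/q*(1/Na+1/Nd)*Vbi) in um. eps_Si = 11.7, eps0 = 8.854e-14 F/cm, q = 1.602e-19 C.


Step 1: 1/Na + 1/Nd = 1/6.74e+16 + 1/6.69e+16 = 2.97845e-17
Step 2: 2*eps*eps0/q = 2*11.7*8.854e-14/1.602e-19 = 1.293281e+07
Step 3: W^2 = 1.293281e+07 * 2.97845e-17 * 0.792 = 3.05076e-10
Step 4: W = sqrt(3.05076e-10) = 1.747e-05 cm = 0.1747 um

0.1747


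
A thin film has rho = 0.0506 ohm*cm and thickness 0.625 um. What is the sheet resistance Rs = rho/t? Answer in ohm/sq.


Step 1: Convert thickness to cm: t = 0.625 um = 6.2500e-05 cm
Step 2: Rs = rho / t = 0.0506 / 6.2500e-05
Step 3: Rs = 809.6 ohm/sq

809.6


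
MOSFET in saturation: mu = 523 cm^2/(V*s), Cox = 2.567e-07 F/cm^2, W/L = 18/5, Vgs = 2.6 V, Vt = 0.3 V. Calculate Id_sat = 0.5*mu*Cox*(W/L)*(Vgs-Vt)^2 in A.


Step 1: Overdrive voltage Vov = Vgs - Vt = 2.6 - 0.3 = 2.3 V
Step 2: W/L = 18/5 = 3.6
Step 3: Id = 0.5 * 523 * 2.567e-07 * 3.6 * 2.3^2
Step 4: Id = 1.28e-03 A

1.28e-03


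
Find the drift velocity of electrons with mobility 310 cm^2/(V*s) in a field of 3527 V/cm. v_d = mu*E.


Step 1: v_d = mu * E
Step 2: v_d = 310 * 3527 = 1093370
Step 3: v_d = 1.09e+06 cm/s

1.09e+06


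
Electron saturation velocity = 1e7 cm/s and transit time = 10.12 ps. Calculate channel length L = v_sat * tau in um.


Step 1: tau in seconds = 10.12 ps * 1e-12 = 1.0120e-11 s
Step 2: L = v_sat * tau = 1e7 * 1.0120e-11 = 1.0120e-04 cm
Step 3: L in um = 1.0120e-04 * 1e4 = 1.012 um

1.012


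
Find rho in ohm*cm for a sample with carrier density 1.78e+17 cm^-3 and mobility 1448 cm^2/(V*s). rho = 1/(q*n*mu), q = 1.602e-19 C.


Step 1: sigma = q * n * mu = 1.602e-19 * 1.78e+17 * 1448 = 4.12906e+01 S/cm
Step 2: rho = 1 / sigma = 1 / 4.12906e+01 = 0.02422 ohm*cm

0.02422


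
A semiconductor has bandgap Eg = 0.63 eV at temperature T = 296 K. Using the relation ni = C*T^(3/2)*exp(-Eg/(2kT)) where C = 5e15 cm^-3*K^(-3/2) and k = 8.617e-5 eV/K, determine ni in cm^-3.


Step 1: Compute kT = 8.617e-5 * 296 = 0.02550632 eV
Step 2: Exponent = -Eg/(2kT) = -0.63/(2*0.02550632) = -12.34988
Step 3: T^(3/2) = 296^1.5 = 5092.58
Step 4: ni = 5e15 * 5092.58 * exp(-12.34988) = 1.10e+14 cm^-3

1.10e+14


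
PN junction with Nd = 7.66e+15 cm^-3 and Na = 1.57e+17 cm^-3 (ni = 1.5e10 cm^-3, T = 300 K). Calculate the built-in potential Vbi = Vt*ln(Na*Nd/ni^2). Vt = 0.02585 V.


Step 1: Compute Na*Nd/ni^2 = 1.57e+17 * 7.66e+15 / (1.5e10)^2 = 5.3450e+12
Step 2: ln(5.3450e+12) = 29.3072
Step 3: Vbi = 0.02585 * 29.3072 = 0.758 V

0.758


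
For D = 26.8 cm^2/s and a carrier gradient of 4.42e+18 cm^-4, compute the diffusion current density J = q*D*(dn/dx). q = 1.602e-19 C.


Step 1: J = q * D * (dn/dx)
Step 2: J = 1.602e-19 * 26.8 * 4.42e+18
Step 3: J = 1.90e+01 A/cm^2

1.90e+01


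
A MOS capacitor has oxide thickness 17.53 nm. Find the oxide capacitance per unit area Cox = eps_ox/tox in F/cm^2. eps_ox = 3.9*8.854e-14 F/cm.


Step 1: eps_ox = 3.9 * 8.854e-14 = 3.45306e-13 F/cm
Step 2: tox in cm = 17.53 nm * 1e-7 = 1.7530e-06 cm
Step 3: Cox = 3.45306e-13 / 1.7530e-06 = 1.97e-07 F/cm^2

1.97e-07


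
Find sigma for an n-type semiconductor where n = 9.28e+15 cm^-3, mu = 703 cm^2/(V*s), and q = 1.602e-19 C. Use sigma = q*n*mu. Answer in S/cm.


Step 1: sigma = q * n * mu
Step 2: sigma = 1.602e-19 * 9.28e+15 * 703
Step 3: sigma = 1.045e+00 S/cm

1.045e+00


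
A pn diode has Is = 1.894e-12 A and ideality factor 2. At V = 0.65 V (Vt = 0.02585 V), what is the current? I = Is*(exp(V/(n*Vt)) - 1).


Step 1: V/(n*Vt) = 0.65/(2*0.02585) = 12.5725
Step 2: exp(12.5725) = 2.8851e+05
Step 3: I = 1.894e-12 * (2.8851e+05 - 1) = 5.46e-07 A

5.46e-07


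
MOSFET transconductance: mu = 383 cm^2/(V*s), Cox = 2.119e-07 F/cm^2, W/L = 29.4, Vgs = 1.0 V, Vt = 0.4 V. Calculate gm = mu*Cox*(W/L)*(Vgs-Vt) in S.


Step 1: Vov = Vgs - Vt = 1.0 - 0.4 = 0.6 V
Step 2: gm = mu * Cox * (W/L) * Vov
Step 3: gm = 383 * 2.119e-07 * 29.4 * 0.6 = 1.43e-03 S

1.43e-03


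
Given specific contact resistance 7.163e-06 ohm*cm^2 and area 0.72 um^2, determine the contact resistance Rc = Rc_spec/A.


Step 1: Convert area to cm^2: 0.72 um^2 = 7.2000e-09 cm^2
Step 2: Rc = Rc_spec / A = 7.163e-06 / 7.2000e-09
Step 3: Rc = 9.95e+02 ohms

9.95e+02


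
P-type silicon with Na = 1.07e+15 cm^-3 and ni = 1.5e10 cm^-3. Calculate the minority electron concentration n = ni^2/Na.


Step 1: Majority hole concentration p ≈ Na = 1.07e+15 cm^-3
Step 2: n = ni^2 / Na = (1.5e10)^2 / 1.07e+15
Step 3: n = 2.10e+05 cm^-3

2.10e+05


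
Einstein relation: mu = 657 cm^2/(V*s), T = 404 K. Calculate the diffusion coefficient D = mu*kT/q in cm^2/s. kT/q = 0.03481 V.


Step 1: D = mu * (kT/q)
Step 2: D = 657 * 0.03481
Step 3: D = 22.87 cm^2/s

22.87


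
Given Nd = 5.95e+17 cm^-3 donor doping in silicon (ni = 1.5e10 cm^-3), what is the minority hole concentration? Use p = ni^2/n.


Step 1: Since Nd >> ni, n ≈ Nd = 5.95e+17 cm^-3
Step 2: p = ni^2 / n = (1.5e10)^2 / 5.95e+17
Step 3: p = 2.25e20 / 5.95e+17 = 3.78e+02 cm^-3

3.78e+02


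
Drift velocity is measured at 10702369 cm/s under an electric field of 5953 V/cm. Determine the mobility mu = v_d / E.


Step 1: mu = v_d / E
Step 2: mu = 10702369 / 5953
Step 3: mu = 1797.81 cm^2/(V*s)

1797.81


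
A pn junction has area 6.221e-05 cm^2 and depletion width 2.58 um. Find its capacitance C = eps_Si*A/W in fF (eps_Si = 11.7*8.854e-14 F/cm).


Step 1: eps_Si = 11.7 * 8.854e-14 = 1.035918e-12 F/cm
Step 2: W in cm = 2.58 * 1e-4 = 2.58e-04 cm
Step 3: C = 1.035918e-12 * 6.221e-05 / 2.58e-04 = 2.497847e-13 F
Step 4: C = 249.78 fF

249.78


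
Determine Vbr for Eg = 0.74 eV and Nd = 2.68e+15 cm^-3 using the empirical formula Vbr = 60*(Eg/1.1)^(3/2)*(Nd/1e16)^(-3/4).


Step 1: Eg/1.1 = 0.74/1.1 = 0.672727
Step 2: (Eg/1.1)^1.5 = 0.672727^1.5 = 0.551770
Step 3: (Nd/1e16)^(-0.75) = (0.268)^(-0.75) = 2.684719
Step 4: Vbr = 60 * 0.551770 * 2.684719 = 88.9 V

88.9


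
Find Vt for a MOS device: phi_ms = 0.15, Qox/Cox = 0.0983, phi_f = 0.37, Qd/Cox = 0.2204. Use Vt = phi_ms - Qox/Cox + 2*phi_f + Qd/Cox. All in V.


Step 1: Vt = phi_ms - Qox/Cox + 2*phi_f + Qd/Cox
Step 2: Vt = 0.15 - 0.0983 + 2*0.37 + 0.2204
Step 3: Vt = 0.15 - 0.0983 + 0.74 + 0.2204
Step 4: Vt = 1.0121 V

1.0121


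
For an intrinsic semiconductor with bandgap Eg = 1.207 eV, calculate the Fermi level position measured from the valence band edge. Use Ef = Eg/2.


Step 1: For an intrinsic semiconductor, the Fermi level sits at midgap.
Step 2: Ef = Eg / 2 = 1.207 / 2 = 0.6035 eV

0.6035


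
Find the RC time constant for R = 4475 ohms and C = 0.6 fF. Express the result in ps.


Step 1: tau = R * C
Step 2: tau = 4475 * 0.6 fF = 4475 * 6.0e-16 F
Step 3: tau = 2.685e-12 s = 2.685 ps

2.685


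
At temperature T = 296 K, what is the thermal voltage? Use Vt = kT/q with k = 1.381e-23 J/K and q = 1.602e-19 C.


Step 1: kT = 1.381e-23 * 296 = 4.08776e-21 J
Step 2: Vt = kT/q = 4.08776e-21 / 1.602e-19
Step 3: Vt = 0.02552 V

0.02552


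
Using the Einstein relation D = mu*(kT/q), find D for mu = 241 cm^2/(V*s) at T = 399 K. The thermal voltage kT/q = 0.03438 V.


Step 1: D = mu * (kT/q)
Step 2: D = 241 * 0.03438
Step 3: D = 8.29 cm^2/s

8.29


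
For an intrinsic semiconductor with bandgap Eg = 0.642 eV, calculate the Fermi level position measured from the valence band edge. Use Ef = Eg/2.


Step 1: For an intrinsic semiconductor, the Fermi level sits at midgap.
Step 2: Ef = Eg / 2 = 0.642 / 2 = 0.321 eV

0.321


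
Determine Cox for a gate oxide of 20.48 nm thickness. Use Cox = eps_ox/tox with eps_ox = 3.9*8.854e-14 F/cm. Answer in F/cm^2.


Step 1: eps_ox = 3.9 * 8.854e-14 = 3.45306e-13 F/cm
Step 2: tox in cm = 20.48 nm * 1e-7 = 2.0480e-06 cm
Step 3: Cox = 3.45306e-13 / 2.0480e-06 = 1.69e-07 F/cm^2

1.69e-07


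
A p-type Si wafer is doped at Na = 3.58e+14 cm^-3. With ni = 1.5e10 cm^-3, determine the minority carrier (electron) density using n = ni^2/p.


Step 1: Majority hole concentration p ≈ Na = 3.58e+14 cm^-3
Step 2: n = ni^2 / Na = (1.5e10)^2 / 3.58e+14
Step 3: n = 6.28e+05 cm^-3

6.28e+05


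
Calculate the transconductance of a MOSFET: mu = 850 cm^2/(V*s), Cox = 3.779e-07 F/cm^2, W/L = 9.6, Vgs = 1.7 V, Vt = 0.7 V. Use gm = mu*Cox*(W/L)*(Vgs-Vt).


Step 1: Vov = Vgs - Vt = 1.7 - 0.7 = 1.0 V
Step 2: gm = mu * Cox * (W/L) * Vov
Step 3: gm = 850 * 3.779e-07 * 9.6 * 1.0 = 3.08e-03 S

3.08e-03


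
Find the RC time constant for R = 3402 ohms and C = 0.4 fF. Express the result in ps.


Step 1: tau = R * C
Step 2: tau = 3402 * 0.4 fF = 3402 * 4.0e-16 F
Step 3: tau = 1.3608e-12 s = 1.3608 ps

1.3608


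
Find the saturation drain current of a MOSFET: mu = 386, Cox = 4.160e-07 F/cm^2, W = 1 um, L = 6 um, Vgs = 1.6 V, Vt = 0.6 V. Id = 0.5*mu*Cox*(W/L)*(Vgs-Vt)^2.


Step 1: Overdrive voltage Vov = Vgs - Vt = 1.6 - 0.6 = 1.0 V
Step 2: W/L = 1/6 = 0.166667
Step 3: Id = 0.5 * 386 * 4.160e-07 * 0.166667 * 1.0^2
Step 4: Id = 1.34e-05 A

1.34e-05


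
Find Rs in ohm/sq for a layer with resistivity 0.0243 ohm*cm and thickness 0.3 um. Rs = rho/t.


Step 1: Convert thickness to cm: t = 0.3 um = 3.0000e-05 cm
Step 2: Rs = rho / t = 0.0243 / 3.0000e-05
Step 3: Rs = 810.0 ohm/sq

810.0


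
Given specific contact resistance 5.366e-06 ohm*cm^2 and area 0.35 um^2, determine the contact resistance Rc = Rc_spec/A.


Step 1: Convert area to cm^2: 0.35 um^2 = 3.5000e-09 cm^2
Step 2: Rc = Rc_spec / A = 5.366e-06 / 3.5000e-09
Step 3: Rc = 1.53e+03 ohms

1.53e+03


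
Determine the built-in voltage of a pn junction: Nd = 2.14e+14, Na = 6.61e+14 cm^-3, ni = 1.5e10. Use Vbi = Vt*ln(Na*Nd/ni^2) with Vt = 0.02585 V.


Step 1: Compute Na*Nd/ni^2 = 6.61e+14 * 2.14e+14 / (1.5e10)^2 = 6.2868e+08
Step 2: ln(6.2868e+08) = 20.2591
Step 3: Vbi = 0.02585 * 20.2591 = 0.524 V

0.524


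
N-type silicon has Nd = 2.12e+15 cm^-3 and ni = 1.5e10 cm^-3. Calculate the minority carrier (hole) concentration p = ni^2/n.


Step 1: Since Nd >> ni, n ≈ Nd = 2.12e+15 cm^-3
Step 2: p = ni^2 / n = (1.5e10)^2 / 2.12e+15
Step 3: p = 2.25e20 / 2.12e+15 = 1.06e+05 cm^-3

1.06e+05


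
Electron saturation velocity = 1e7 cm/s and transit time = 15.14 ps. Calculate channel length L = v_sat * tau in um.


Step 1: tau in seconds = 15.14 ps * 1e-12 = 1.5140e-11 s
Step 2: L = v_sat * tau = 1e7 * 1.5140e-11 = 1.5140e-04 cm
Step 3: L in um = 1.5140e-04 * 1e4 = 1.514 um

1.514


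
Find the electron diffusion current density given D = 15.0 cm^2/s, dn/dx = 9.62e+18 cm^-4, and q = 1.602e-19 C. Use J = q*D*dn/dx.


Step 1: J = q * D * (dn/dx)
Step 2: J = 1.602e-19 * 15.0 * 9.62e+18
Step 3: J = 2.31e+01 A/cm^2

2.31e+01


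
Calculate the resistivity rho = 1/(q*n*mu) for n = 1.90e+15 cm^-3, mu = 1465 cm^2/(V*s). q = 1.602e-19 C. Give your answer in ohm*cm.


Step 1: sigma = q * n * mu = 1.602e-19 * 1.90e+15 * 1465 = 4.45917e-01 S/cm
Step 2: rho = 1 / sigma = 1 / 4.45917e-01 = 2.243 ohm*cm

2.243


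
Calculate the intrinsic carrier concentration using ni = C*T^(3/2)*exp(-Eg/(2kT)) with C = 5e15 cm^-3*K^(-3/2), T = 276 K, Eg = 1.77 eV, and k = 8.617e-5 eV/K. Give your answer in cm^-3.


Step 1: Compute kT = 8.617e-5 * 276 = 0.02378292 eV
Step 2: Exponent = -Eg/(2kT) = -1.77/(2*0.02378292) = -37.21158
Step 3: T^(3/2) = 276^1.5 = 4585.26
Step 4: ni = 5e15 * 4585.26 * exp(-37.21158) = 1.58e+03 cm^-3

1.58e+03


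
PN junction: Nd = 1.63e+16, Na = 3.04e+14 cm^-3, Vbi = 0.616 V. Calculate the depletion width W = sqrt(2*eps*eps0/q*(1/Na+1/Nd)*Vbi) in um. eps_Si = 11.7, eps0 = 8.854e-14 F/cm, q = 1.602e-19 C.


Step 1: 1/Na + 1/Nd = 1/3.04e+14 + 1/1.63e+16 = 3.35082e-15
Step 2: 2*eps*eps0/q = 2*11.7*8.854e-14/1.602e-19 = 1.293281e+07
Step 3: W^2 = 1.293281e+07 * 3.35082e-15 * 0.616 = 2.66947e-08
Step 4: W = sqrt(2.66947e-08) = 1.634e-04 cm = 1.634 um

1.634


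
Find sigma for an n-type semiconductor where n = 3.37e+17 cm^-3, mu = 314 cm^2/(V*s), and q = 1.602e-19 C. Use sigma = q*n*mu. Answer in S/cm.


Step 1: sigma = q * n * mu
Step 2: sigma = 1.602e-19 * 3.37e+17 * 314
Step 3: sigma = 1.695e+01 S/cm

1.695e+01


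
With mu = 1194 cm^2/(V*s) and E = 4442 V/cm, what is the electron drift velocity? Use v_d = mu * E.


Step 1: v_d = mu * E
Step 2: v_d = 1194 * 4442 = 5303748
Step 3: v_d = 5.30e+06 cm/s

5.30e+06


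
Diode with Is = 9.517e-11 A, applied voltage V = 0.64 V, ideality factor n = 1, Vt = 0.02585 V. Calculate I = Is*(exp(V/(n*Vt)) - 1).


Step 1: V/(n*Vt) = 0.64/(1*0.02585) = 24.7582
Step 2: exp(24.7582) = 5.6539e+10
Step 3: I = 9.517e-11 * (5.6539e+10 - 1) = 5.38e+00 A

5.38e+00


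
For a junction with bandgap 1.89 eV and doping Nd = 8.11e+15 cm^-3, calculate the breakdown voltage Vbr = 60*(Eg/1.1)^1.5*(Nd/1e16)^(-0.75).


Step 1: Eg/1.1 = 1.89/1.1 = 1.718182
Step 2: (Eg/1.1)^1.5 = 1.718182^1.5 = 2.252183
Step 3: (Nd/1e16)^(-0.75) = (0.811)^(-0.75) = 1.170131
Step 4: Vbr = 60 * 2.252183 * 1.170131 = 158.1 V

158.1


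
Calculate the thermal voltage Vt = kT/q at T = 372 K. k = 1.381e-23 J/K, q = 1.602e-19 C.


Step 1: kT = 1.381e-23 * 372 = 5.13732e-21 J
Step 2: Vt = kT/q = 5.13732e-21 / 1.602e-19
Step 3: Vt = 0.03207 V

0.03207


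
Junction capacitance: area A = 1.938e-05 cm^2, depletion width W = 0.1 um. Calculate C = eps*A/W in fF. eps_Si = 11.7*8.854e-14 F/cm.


Step 1: eps_Si = 11.7 * 8.854e-14 = 1.035918e-12 F/cm
Step 2: W in cm = 0.1 * 1e-4 = 1.00e-05 cm
Step 3: C = 1.035918e-12 * 1.938e-05 / 1.00e-05 = 2.007609e-12 F
Step 4: C = 2007.61 fF

2007.61


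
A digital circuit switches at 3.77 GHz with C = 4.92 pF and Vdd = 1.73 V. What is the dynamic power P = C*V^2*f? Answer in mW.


Step 1: V^2 = 1.73^2 = 2.9929 V^2
Step 2: P = C*V^2*f = 4.92e-12 F * 2.9929 * 3.77e9 Hz
Step 3: P = 5.551350636e-02 W
Step 4: P = 55.514 mW

55.514


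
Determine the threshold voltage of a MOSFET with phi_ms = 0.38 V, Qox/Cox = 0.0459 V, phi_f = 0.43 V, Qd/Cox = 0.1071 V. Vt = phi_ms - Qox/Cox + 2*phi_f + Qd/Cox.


Step 1: Vt = phi_ms - Qox/Cox + 2*phi_f + Qd/Cox
Step 2: Vt = 0.38 - 0.0459 + 2*0.43 + 0.1071
Step 3: Vt = 0.38 - 0.0459 + 0.86 + 0.1071
Step 4: Vt = 1.3012 V

1.3012


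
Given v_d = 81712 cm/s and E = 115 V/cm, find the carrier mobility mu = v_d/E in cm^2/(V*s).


Step 1: mu = v_d / E
Step 2: mu = 81712 / 115
Step 3: mu = 710.54 cm^2/(V*s)

710.54


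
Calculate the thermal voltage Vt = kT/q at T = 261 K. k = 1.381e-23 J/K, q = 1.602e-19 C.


Step 1: kT = 1.381e-23 * 261 = 3.60441e-21 J
Step 2: Vt = kT/q = 3.60441e-21 / 1.602e-19
Step 3: Vt = 0.0225 V

0.0225


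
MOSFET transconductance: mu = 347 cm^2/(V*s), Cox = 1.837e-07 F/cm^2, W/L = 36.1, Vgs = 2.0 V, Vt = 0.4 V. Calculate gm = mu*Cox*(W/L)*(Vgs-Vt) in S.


Step 1: Vov = Vgs - Vt = 2.0 - 0.4 = 1.6 V
Step 2: gm = mu * Cox * (W/L) * Vov
Step 3: gm = 347 * 1.837e-07 * 36.1 * 1.6 = 3.68e-03 S

3.68e-03


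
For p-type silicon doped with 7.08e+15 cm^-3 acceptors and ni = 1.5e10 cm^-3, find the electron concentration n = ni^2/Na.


Step 1: Majority hole concentration p ≈ Na = 7.08e+15 cm^-3
Step 2: n = ni^2 / Na = (1.5e10)^2 / 7.08e+15
Step 3: n = 3.18e+04 cm^-3

3.18e+04


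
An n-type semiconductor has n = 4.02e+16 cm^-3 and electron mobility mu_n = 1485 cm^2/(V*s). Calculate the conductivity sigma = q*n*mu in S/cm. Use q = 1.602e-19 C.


Step 1: sigma = q * n * mu
Step 2: sigma = 1.602e-19 * 4.02e+16 * 1485
Step 3: sigma = 9.563e+00 S/cm

9.563e+00


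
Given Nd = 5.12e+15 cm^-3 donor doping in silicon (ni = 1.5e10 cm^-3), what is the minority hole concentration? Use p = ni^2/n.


Step 1: Since Nd >> ni, n ≈ Nd = 5.12e+15 cm^-3
Step 2: p = ni^2 / n = (1.5e10)^2 / 5.12e+15
Step 3: p = 2.25e20 / 5.12e+15 = 4.39e+04 cm^-3

4.39e+04


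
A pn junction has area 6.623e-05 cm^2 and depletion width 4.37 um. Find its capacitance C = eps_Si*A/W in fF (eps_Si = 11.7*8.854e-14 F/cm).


Step 1: eps_Si = 11.7 * 8.854e-14 = 1.035918e-12 F/cm
Step 2: W in cm = 4.37 * 1e-4 = 4.37e-04 cm
Step 3: C = 1.035918e-12 * 6.623e-05 / 4.37e-04 = 1.569997e-13 F
Step 4: C = 157.0 fF

157.0


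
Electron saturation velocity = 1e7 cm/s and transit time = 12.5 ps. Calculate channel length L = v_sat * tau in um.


Step 1: tau in seconds = 12.5 ps * 1e-12 = 1.2500e-11 s
Step 2: L = v_sat * tau = 1e7 * 1.2500e-11 = 1.2500e-04 cm
Step 3: L in um = 1.2500e-04 * 1e4 = 1.25 um

1.25


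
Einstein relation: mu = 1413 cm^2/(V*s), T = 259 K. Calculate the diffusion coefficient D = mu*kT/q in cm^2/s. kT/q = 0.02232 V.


Step 1: D = mu * (kT/q)
Step 2: D = 1413 * 0.02232
Step 3: D = 31.54 cm^2/s

31.54


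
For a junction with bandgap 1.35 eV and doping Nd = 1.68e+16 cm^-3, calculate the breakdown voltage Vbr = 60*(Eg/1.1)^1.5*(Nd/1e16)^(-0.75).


Step 1: Eg/1.1 = 1.35/1.1 = 1.227273
Step 2: (Eg/1.1)^1.5 = 1.227273^1.5 = 1.359602
Step 3: (Nd/1e16)^(-0.75) = (1.68)^(-0.75) = 0.677670
Step 4: Vbr = 60 * 1.359602 * 0.677670 = 55.3 V

55.3


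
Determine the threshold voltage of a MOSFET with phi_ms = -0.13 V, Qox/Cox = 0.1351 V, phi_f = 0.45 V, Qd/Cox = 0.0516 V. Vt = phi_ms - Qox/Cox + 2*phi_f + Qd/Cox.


Step 1: Vt = phi_ms - Qox/Cox + 2*phi_f + Qd/Cox
Step 2: Vt = -0.13 - 0.1351 + 2*0.45 + 0.0516
Step 3: Vt = -0.13 - 0.1351 + 0.9 + 0.0516
Step 4: Vt = 0.6865 V

0.6865


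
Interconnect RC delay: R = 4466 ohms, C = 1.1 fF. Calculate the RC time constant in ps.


Step 1: tau = R * C
Step 2: tau = 4466 * 1.1 fF = 4466 * 1.1e-15 F
Step 3: tau = 4.9126e-12 s = 4.9126 ps

4.9126


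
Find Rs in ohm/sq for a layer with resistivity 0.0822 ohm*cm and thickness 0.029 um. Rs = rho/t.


Step 1: Convert thickness to cm: t = 0.029 um = 2.9000e-06 cm
Step 2: Rs = rho / t = 0.0822 / 2.9000e-06
Step 3: Rs = 28344.8 ohm/sq

28344.8


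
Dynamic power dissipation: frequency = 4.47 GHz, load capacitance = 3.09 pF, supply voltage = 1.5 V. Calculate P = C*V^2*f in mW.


Step 1: V^2 = 1.5^2 = 2.25 V^2
Step 2: P = C*V^2*f = 3.09e-12 F * 2.25 * 4.47e9 Hz
Step 3: P = 3.1077675e-02 W
Step 4: P = 31.078 mW

31.078


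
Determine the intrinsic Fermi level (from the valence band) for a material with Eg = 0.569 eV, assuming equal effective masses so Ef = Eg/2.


Step 1: For an intrinsic semiconductor, the Fermi level sits at midgap.
Step 2: Ef = Eg / 2 = 0.569 / 2 = 0.2845 eV

0.2845


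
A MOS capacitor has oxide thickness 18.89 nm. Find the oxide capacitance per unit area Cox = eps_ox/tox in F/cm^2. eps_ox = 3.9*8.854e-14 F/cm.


Step 1: eps_ox = 3.9 * 8.854e-14 = 3.45306e-13 F/cm
Step 2: tox in cm = 18.89 nm * 1e-7 = 1.8890e-06 cm
Step 3: Cox = 3.45306e-13 / 1.8890e-06 = 1.83e-07 F/cm^2

1.83e-07


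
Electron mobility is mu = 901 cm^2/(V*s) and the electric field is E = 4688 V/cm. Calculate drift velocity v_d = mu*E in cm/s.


Step 1: v_d = mu * E
Step 2: v_d = 901 * 4688 = 4223888
Step 3: v_d = 4.22e+06 cm/s

4.22e+06


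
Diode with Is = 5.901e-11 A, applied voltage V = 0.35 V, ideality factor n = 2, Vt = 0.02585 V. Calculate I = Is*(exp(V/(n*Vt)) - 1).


Step 1: V/(n*Vt) = 0.35/(2*0.02585) = 6.7698
Step 2: exp(6.7698) = 8.7114e+02
Step 3: I = 5.901e-11 * (8.7114e+02 - 1) = 5.13e-08 A

5.13e-08


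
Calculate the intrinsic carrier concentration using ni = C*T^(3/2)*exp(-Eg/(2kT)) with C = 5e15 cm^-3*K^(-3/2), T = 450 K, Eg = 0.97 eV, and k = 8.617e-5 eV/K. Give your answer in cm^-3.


Step 1: Compute kT = 8.617e-5 * 450 = 0.0387765 eV
Step 2: Exponent = -Eg/(2kT) = -0.97/(2*0.0387765) = -12.50758
Step 3: T^(3/2) = 450^1.5 = 9545.94
Step 4: ni = 5e15 * 9545.94 * exp(-12.50758) = 1.77e+14 cm^-3

1.77e+14


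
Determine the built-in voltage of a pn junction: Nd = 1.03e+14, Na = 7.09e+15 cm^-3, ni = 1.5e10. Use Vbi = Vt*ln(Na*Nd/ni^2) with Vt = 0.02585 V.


Step 1: Compute Na*Nd/ni^2 = 7.09e+15 * 1.03e+14 / (1.5e10)^2 = 3.2456e+09
Step 2: ln(3.2456e+09) = 21.9006
Step 3: Vbi = 0.02585 * 21.9006 = 0.566 V

0.566


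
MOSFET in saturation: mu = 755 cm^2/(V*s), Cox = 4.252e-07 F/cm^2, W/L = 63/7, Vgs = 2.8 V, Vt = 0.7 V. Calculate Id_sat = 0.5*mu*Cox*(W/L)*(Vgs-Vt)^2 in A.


Step 1: Overdrive voltage Vov = Vgs - Vt = 2.8 - 0.7 = 2.1 V
Step 2: W/L = 63/7 = 9
Step 3: Id = 0.5 * 755 * 4.252e-07 * 9 * 2.1^2
Step 4: Id = 6.37e-03 A

6.37e-03


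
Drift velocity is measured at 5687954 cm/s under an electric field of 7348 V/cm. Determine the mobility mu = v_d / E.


Step 1: mu = v_d / E
Step 2: mu = 5687954 / 7348
Step 3: mu = 774.08 cm^2/(V*s)

774.08


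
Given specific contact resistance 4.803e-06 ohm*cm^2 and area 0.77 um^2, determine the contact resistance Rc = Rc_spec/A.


Step 1: Convert area to cm^2: 0.77 um^2 = 7.7000e-09 cm^2
Step 2: Rc = Rc_spec / A = 4.803e-06 / 7.7000e-09
Step 3: Rc = 6.24e+02 ohms

6.24e+02


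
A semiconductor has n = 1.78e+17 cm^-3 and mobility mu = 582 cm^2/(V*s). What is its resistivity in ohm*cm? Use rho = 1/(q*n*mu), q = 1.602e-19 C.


Step 1: sigma = q * n * mu = 1.602e-19 * 1.78e+17 * 582 = 1.65961e+01 S/cm
Step 2: rho = 1 / sigma = 1 / 1.65961e+01 = 0.06026 ohm*cm

0.06026


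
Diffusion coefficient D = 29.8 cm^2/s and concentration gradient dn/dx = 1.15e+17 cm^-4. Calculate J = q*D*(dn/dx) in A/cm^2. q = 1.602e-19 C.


Step 1: J = q * D * (dn/dx)
Step 2: J = 1.602e-19 * 29.8 * 1.15e+17
Step 3: J = 5.49e-01 A/cm^2

5.49e-01


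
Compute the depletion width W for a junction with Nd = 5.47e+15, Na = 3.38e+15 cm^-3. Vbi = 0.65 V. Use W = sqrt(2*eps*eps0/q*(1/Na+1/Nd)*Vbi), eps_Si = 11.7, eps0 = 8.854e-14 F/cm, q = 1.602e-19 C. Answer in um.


Step 1: 1/Na + 1/Nd = 1/3.38e+15 + 1/5.47e+15 = 4.78673e-16
Step 2: 2*eps*eps0/q = 2*11.7*8.854e-14/1.602e-19 = 1.293281e+07
Step 3: W^2 = 1.293281e+07 * 4.78673e-16 * 0.65 = 4.02388e-09
Step 4: W = sqrt(4.02388e-09) = 6.343e-05 cm = 0.6343 um

0.6343


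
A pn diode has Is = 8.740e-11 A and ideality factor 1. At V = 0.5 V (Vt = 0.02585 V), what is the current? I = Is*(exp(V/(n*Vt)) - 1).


Step 1: V/(n*Vt) = 0.5/(1*0.02585) = 19.3424
Step 2: exp(19.3424) = 2.5136e+08
Step 3: I = 8.740e-11 * (2.5136e+08 - 1) = 2.20e-02 A

2.20e-02


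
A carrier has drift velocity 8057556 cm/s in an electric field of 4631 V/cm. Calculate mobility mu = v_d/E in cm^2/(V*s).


Step 1: mu = v_d / E
Step 2: mu = 8057556 / 4631
Step 3: mu = 1739.92 cm^2/(V*s)

1739.92


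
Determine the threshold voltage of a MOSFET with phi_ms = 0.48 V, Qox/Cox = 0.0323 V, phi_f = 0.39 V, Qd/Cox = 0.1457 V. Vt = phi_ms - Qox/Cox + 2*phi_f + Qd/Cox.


Step 1: Vt = phi_ms - Qox/Cox + 2*phi_f + Qd/Cox
Step 2: Vt = 0.48 - 0.0323 + 2*0.39 + 0.1457
Step 3: Vt = 0.48 - 0.0323 + 0.78 + 0.1457
Step 4: Vt = 1.3734 V

1.3734


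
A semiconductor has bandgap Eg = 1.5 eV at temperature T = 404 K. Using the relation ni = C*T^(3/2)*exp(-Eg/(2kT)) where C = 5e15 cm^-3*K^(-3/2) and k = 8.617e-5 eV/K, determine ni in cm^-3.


Step 1: Compute kT = 8.617e-5 * 404 = 0.03481268 eV
Step 2: Exponent = -Eg/(2kT) = -1.5/(2*0.03481268) = -21.54387
Step 3: T^(3/2) = 404^1.5 = 8120.30
Step 4: ni = 5e15 * 8120.30 * exp(-21.54387) = 1.79e+10 cm^-3

1.79e+10


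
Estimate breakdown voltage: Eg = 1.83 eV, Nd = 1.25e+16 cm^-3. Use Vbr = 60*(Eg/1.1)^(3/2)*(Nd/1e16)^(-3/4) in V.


Step 1: Eg/1.1 = 1.83/1.1 = 1.663636
Step 2: (Eg/1.1)^1.5 = 1.663636^1.5 = 2.145791
Step 3: (Nd/1e16)^(-0.75) = (1.25)^(-0.75) = 0.845897
Step 4: Vbr = 60 * 2.145791 * 0.845897 = 108.9 V

108.9


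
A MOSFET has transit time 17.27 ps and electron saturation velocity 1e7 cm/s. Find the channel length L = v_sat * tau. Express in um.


Step 1: tau in seconds = 17.27 ps * 1e-12 = 1.7270e-11 s
Step 2: L = v_sat * tau = 1e7 * 1.7270e-11 = 1.7270e-04 cm
Step 3: L in um = 1.7270e-04 * 1e4 = 1.727 um

1.727


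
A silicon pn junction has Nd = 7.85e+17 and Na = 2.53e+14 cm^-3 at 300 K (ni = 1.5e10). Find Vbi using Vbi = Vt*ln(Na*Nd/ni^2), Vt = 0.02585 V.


Step 1: Compute Na*Nd/ni^2 = 2.53e+14 * 7.85e+17 / (1.5e10)^2 = 8.8269e+11
Step 2: ln(8.8269e+11) = 27.5062
Step 3: Vbi = 0.02585 * 27.5062 = 0.711 V

0.711


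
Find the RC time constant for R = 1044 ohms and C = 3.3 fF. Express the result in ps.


Step 1: tau = R * C
Step 2: tau = 1044 * 3.3 fF = 1044 * 3.3e-15 F
Step 3: tau = 3.4452e-12 s = 3.4452 ps

3.4452


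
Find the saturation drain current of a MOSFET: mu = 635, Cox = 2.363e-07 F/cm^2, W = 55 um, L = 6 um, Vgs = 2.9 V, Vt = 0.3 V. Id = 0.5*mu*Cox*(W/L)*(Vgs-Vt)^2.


Step 1: Overdrive voltage Vov = Vgs - Vt = 2.9 - 0.3 = 2.6 V
Step 2: W/L = 55/6 = 9.16667
Step 3: Id = 0.5 * 635 * 2.363e-07 * 9.16667 * 2.6^2
Step 4: Id = 4.65e-03 A

4.65e-03


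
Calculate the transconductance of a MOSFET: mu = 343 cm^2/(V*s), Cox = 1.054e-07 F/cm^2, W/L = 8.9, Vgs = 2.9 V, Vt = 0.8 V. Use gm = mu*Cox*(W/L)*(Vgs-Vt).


Step 1: Vov = Vgs - Vt = 2.9 - 0.8 = 2.1 V
Step 2: gm = mu * Cox * (W/L) * Vov
Step 3: gm = 343 * 1.054e-07 * 8.9 * 2.1 = 6.76e-04 S

6.76e-04


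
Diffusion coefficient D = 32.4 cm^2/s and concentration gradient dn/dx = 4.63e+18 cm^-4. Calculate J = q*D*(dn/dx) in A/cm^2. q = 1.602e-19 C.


Step 1: J = q * D * (dn/dx)
Step 2: J = 1.602e-19 * 32.4 * 4.63e+18
Step 3: J = 2.40e+01 A/cm^2

2.40e+01


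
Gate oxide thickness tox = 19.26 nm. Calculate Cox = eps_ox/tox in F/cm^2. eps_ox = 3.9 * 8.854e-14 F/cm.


Step 1: eps_ox = 3.9 * 8.854e-14 = 3.45306e-13 F/cm
Step 2: tox in cm = 19.26 nm * 1e-7 = 1.9260e-06 cm
Step 3: Cox = 3.45306e-13 / 1.9260e-06 = 1.79e-07 F/cm^2

1.79e-07


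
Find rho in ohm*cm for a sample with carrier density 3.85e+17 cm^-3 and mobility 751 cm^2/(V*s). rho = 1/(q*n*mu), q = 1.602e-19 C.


Step 1: sigma = q * n * mu = 1.602e-19 * 3.85e+17 * 751 = 4.63194e+01 S/cm
Step 2: rho = 1 / sigma = 1 / 4.63194e+01 = 0.02159 ohm*cm

0.02159


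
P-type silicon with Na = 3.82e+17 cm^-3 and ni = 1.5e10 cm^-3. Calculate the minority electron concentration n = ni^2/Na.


Step 1: Majority hole concentration p ≈ Na = 3.82e+17 cm^-3
Step 2: n = ni^2 / Na = (1.5e10)^2 / 3.82e+17
Step 3: n = 5.89e+02 cm^-3

5.89e+02


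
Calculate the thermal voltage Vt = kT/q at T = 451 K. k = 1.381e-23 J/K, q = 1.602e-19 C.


Step 1: kT = 1.381e-23 * 451 = 6.22831e-21 J
Step 2: Vt = kT/q = 6.22831e-21 / 1.602e-19
Step 3: Vt = 0.03888 V

0.03888


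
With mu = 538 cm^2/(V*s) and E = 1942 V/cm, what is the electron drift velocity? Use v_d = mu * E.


Step 1: v_d = mu * E
Step 2: v_d = 538 * 1942 = 1044796
Step 3: v_d = 1.04e+06 cm/s

1.04e+06


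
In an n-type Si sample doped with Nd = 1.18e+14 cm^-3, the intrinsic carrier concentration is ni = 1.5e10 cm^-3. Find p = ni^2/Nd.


Step 1: Since Nd >> ni, n ≈ Nd = 1.18e+14 cm^-3
Step 2: p = ni^2 / n = (1.5e10)^2 / 1.18e+14
Step 3: p = 2.25e20 / 1.18e+14 = 1.91e+06 cm^-3

1.91e+06


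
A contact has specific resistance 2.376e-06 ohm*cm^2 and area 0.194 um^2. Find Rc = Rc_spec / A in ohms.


Step 1: Convert area to cm^2: 0.194 um^2 = 1.9400e-09 cm^2
Step 2: Rc = Rc_spec / A = 2.376e-06 / 1.9400e-09
Step 3: Rc = 1.22e+03 ohms

1.22e+03


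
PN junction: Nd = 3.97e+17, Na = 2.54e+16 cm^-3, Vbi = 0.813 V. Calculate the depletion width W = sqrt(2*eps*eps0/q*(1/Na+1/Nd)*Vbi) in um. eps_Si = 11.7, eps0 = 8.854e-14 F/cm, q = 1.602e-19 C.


Step 1: 1/Na + 1/Nd = 1/2.54e+16 + 1/3.97e+17 = 4.18890e-17
Step 2: 2*eps*eps0/q = 2*11.7*8.854e-14/1.602e-19 = 1.293281e+07
Step 3: W^2 = 1.293281e+07 * 4.18890e-17 * 0.813 = 4.40437e-10
Step 4: W = sqrt(4.40437e-10) = 2.099e-05 cm = 0.2099 um

0.2099


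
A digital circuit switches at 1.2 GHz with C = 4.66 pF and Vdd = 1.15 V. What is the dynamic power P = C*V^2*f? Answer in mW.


Step 1: V^2 = 1.15^2 = 1.3225 V^2
Step 2: P = C*V^2*f = 4.66e-12 F * 1.3225 * 1.2e9 Hz
Step 3: P = 7.39542e-03 W
Step 4: P = 7.395 mW

7.395


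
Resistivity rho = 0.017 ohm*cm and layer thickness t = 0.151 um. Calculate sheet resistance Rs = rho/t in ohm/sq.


Step 1: Convert thickness to cm: t = 0.151 um = 1.5100e-05 cm
Step 2: Rs = rho / t = 0.017 / 1.5100e-05
Step 3: Rs = 1125.8 ohm/sq

1125.8


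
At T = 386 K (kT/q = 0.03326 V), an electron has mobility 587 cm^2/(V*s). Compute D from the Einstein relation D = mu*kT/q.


Step 1: D = mu * (kT/q)
Step 2: D = 587 * 0.03326
Step 3: D = 19.52 cm^2/s

19.52


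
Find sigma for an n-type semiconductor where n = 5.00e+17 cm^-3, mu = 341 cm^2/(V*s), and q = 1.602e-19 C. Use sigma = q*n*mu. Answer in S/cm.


Step 1: sigma = q * n * mu
Step 2: sigma = 1.602e-19 * 5.00e+17 * 341
Step 3: sigma = 2.731e+01 S/cm

2.731e+01


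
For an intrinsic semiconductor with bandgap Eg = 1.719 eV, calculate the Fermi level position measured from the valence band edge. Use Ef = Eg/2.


Step 1: For an intrinsic semiconductor, the Fermi level sits at midgap.
Step 2: Ef = Eg / 2 = 1.719 / 2 = 0.8595 eV

0.8595


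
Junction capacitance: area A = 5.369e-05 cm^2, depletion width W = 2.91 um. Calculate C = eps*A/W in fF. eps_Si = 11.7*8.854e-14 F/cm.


Step 1: eps_Si = 11.7 * 8.854e-14 = 1.035918e-12 F/cm
Step 2: W in cm = 2.91 * 1e-4 = 2.91e-04 cm
Step 3: C = 1.035918e-12 * 5.369e-05 / 2.91e-04 = 1.911287e-13 F
Step 4: C = 191.13 fF

191.13


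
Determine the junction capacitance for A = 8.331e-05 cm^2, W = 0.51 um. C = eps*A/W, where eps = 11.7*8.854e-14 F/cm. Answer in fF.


Step 1: eps_Si = 11.7 * 8.854e-14 = 1.035918e-12 F/cm
Step 2: W in cm = 0.51 * 1e-4 = 5.10e-05 cm
Step 3: C = 1.035918e-12 * 8.331e-05 / 5.10e-05 = 1.692203e-12 F
Step 4: C = 1692.2 fF

1692.2


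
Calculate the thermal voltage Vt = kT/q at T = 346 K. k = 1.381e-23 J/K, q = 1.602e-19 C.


Step 1: kT = 1.381e-23 * 346 = 4.77826e-21 J
Step 2: Vt = kT/q = 4.77826e-21 / 1.602e-19
Step 3: Vt = 0.02983 V

0.02983


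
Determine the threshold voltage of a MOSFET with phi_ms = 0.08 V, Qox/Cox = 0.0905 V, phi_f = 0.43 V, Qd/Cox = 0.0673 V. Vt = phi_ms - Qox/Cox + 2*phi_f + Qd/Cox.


Step 1: Vt = phi_ms - Qox/Cox + 2*phi_f + Qd/Cox
Step 2: Vt = 0.08 - 0.0905 + 2*0.43 + 0.0673
Step 3: Vt = 0.08 - 0.0905 + 0.86 + 0.0673
Step 4: Vt = 0.9168 V

0.9168


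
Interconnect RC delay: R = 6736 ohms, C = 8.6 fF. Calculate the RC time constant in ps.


Step 1: tau = R * C
Step 2: tau = 6736 * 8.6 fF = 6736 * 8.6e-15 F
Step 3: tau = 5.79296e-11 s = 57.9296 ps

57.9296


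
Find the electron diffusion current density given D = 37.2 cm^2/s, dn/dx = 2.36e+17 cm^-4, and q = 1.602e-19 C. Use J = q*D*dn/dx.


Step 1: J = q * D * (dn/dx)
Step 2: J = 1.602e-19 * 37.2 * 2.36e+17
Step 3: J = 1.41e+00 A/cm^2

1.41e+00


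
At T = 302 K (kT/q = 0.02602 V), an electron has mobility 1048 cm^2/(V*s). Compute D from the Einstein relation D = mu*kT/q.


Step 1: D = mu * (kT/q)
Step 2: D = 1048 * 0.02602
Step 3: D = 27.27 cm^2/s

27.27


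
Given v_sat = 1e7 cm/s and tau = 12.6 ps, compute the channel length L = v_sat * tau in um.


Step 1: tau in seconds = 12.6 ps * 1e-12 = 1.2600e-11 s
Step 2: L = v_sat * tau = 1e7 * 1.2600e-11 = 1.2600e-04 cm
Step 3: L in um = 1.2600e-04 * 1e4 = 1.26 um

1.26


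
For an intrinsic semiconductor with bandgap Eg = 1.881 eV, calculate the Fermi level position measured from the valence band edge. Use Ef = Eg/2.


Step 1: For an intrinsic semiconductor, the Fermi level sits at midgap.
Step 2: Ef = Eg / 2 = 1.881 / 2 = 0.9405 eV

0.9405


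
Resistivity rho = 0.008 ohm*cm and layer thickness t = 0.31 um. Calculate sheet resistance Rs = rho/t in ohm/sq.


Step 1: Convert thickness to cm: t = 0.31 um = 3.1000e-05 cm
Step 2: Rs = rho / t = 0.008 / 3.1000e-05
Step 3: Rs = 258.1 ohm/sq

258.1


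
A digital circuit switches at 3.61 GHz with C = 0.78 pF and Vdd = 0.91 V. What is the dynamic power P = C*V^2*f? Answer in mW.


Step 1: V^2 = 0.91^2 = 0.8281 V^2
Step 2: P = C*V^2*f = 0.78e-12 F * 0.8281 * 3.61e9 Hz
Step 3: P = 2.33176398e-03 W
Step 4: P = 2.332 mW

2.332


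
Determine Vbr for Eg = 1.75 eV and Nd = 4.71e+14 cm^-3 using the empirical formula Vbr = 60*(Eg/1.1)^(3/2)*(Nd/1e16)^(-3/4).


Step 1: Eg/1.1 = 1.75/1.1 = 1.590909
Step 2: (Eg/1.1)^1.5 = 1.590909^1.5 = 2.006633
Step 3: (Nd/1e16)^(-0.75) = (0.0471)^(-0.75) = 9.890866
Step 4: Vbr = 60 * 2.006633 * 9.890866 = 1190.8 V

1190.8


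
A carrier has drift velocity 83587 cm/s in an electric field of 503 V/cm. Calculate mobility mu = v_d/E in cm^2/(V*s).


Step 1: mu = v_d / E
Step 2: mu = 83587 / 503
Step 3: mu = 166.18 cm^2/(V*s)

166.18


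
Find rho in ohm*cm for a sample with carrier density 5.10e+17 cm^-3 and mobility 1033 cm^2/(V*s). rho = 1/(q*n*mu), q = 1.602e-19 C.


Step 1: sigma = q * n * mu = 1.602e-19 * 5.10e+17 * 1033 = 8.43982e+01 S/cm
Step 2: rho = 1 / sigma = 1 / 8.43982e+01 = 0.01185 ohm*cm

0.01185


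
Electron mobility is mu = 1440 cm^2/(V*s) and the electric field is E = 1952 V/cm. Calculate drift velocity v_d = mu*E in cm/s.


Step 1: v_d = mu * E
Step 2: v_d = 1440 * 1952 = 2810880
Step 3: v_d = 2.81e+06 cm/s

2.81e+06


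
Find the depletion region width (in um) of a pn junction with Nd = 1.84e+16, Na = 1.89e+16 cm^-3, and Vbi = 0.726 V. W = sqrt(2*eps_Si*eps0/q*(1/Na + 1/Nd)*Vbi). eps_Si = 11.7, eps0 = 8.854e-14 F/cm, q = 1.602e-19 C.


Step 1: 1/Na + 1/Nd = 1/1.89e+16 + 1/1.84e+16 = 1.07258e-16
Step 2: 2*eps*eps0/q = 2*11.7*8.854e-14/1.602e-19 = 1.293281e+07
Step 3: W^2 = 1.293281e+07 * 1.07258e-16 * 0.726 = 1.00707e-09
Step 4: W = sqrt(1.00707e-09) = 3.173e-05 cm = 0.3173 um

0.3173


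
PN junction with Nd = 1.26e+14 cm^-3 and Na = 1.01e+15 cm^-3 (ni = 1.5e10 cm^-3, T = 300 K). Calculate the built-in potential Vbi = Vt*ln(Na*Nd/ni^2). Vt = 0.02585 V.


Step 1: Compute Na*Nd/ni^2 = 1.01e+15 * 1.26e+14 / (1.5e10)^2 = 5.6560e+08
Step 2: ln(5.6560e+08) = 20.1534
Step 3: Vbi = 0.02585 * 20.1534 = 0.521 V

0.521


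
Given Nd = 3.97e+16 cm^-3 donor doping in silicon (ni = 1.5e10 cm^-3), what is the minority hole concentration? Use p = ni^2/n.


Step 1: Since Nd >> ni, n ≈ Nd = 3.97e+16 cm^-3
Step 2: p = ni^2 / n = (1.5e10)^2 / 3.97e+16
Step 3: p = 2.25e20 / 3.97e+16 = 5.67e+03 cm^-3

5.67e+03


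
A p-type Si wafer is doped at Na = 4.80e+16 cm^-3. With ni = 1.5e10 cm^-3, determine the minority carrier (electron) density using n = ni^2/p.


Step 1: Majority hole concentration p ≈ Na = 4.80e+16 cm^-3
Step 2: n = ni^2 / Na = (1.5e10)^2 / 4.80e+16
Step 3: n = 4.69e+03 cm^-3

4.69e+03


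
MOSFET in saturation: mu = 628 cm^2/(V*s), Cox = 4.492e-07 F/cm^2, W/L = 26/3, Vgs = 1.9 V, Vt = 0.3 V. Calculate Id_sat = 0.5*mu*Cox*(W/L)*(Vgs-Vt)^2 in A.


Step 1: Overdrive voltage Vov = Vgs - Vt = 1.9 - 0.3 = 1.6 V
Step 2: W/L = 26/3 = 8.66667
Step 3: Id = 0.5 * 628 * 4.492e-07 * 8.66667 * 1.6^2
Step 4: Id = 3.13e-03 A

3.13e-03


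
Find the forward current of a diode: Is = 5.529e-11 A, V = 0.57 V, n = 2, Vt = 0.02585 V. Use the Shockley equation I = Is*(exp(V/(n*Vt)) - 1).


Step 1: V/(n*Vt) = 0.57/(2*0.02585) = 11.0251
Step 2: exp(11.0251) = 6.1396e+04
Step 3: I = 5.529e-11 * (6.1396e+04 - 1) = 3.39e-06 A

3.39e-06


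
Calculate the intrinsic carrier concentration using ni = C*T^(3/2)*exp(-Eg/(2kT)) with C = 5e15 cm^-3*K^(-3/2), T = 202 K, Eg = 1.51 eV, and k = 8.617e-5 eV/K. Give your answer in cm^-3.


Step 1: Compute kT = 8.617e-5 * 202 = 0.01740634 eV
Step 2: Exponent = -Eg/(2kT) = -1.51/(2*0.01740634) = -43.37500
Step 3: T^(3/2) = 202^1.5 = 2870.96
Step 4: ni = 5e15 * 2870.96 * exp(-43.37500) = 2.09e+00 cm^-3

2.09e+00


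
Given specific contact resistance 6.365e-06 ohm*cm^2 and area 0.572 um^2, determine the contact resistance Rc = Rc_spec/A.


Step 1: Convert area to cm^2: 0.572 um^2 = 5.7200e-09 cm^2
Step 2: Rc = Rc_spec / A = 6.365e-06 / 5.7200e-09
Step 3: Rc = 1.11e+03 ohms

1.11e+03


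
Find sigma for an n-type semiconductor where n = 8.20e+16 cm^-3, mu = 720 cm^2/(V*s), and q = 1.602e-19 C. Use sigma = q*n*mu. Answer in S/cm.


Step 1: sigma = q * n * mu
Step 2: sigma = 1.602e-19 * 8.20e+16 * 720
Step 3: sigma = 9.458e+00 S/cm

9.458e+00


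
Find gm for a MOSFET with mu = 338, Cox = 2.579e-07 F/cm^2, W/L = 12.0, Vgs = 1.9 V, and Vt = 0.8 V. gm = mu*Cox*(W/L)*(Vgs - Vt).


Step 1: Vov = Vgs - Vt = 1.9 - 0.8 = 1.1 V
Step 2: gm = mu * Cox * (W/L) * Vov
Step 3: gm = 338 * 2.579e-07 * 12.0 * 1.1 = 1.15e-03 S

1.15e-03


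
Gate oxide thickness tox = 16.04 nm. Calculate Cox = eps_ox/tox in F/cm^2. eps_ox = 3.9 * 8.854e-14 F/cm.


Step 1: eps_ox = 3.9 * 8.854e-14 = 3.45306e-13 F/cm
Step 2: tox in cm = 16.04 nm * 1e-7 = 1.6040e-06 cm
Step 3: Cox = 3.45306e-13 / 1.6040e-06 = 2.15e-07 F/cm^2

2.15e-07


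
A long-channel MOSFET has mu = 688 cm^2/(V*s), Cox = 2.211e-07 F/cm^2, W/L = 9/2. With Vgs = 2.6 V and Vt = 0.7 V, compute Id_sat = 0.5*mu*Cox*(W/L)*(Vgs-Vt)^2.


Step 1: Overdrive voltage Vov = Vgs - Vt = 2.6 - 0.7 = 1.9 V
Step 2: W/L = 9/2 = 4.5
Step 3: Id = 0.5 * 688 * 2.211e-07 * 4.5 * 1.9^2
Step 4: Id = 1.24e-03 A

1.24e-03


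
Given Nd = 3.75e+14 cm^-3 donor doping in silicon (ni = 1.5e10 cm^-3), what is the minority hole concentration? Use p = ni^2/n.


Step 1: Since Nd >> ni, n ≈ Nd = 3.75e+14 cm^-3
Step 2: p = ni^2 / n = (1.5e10)^2 / 3.75e+14
Step 3: p = 2.25e20 / 3.75e+14 = 6.00e+05 cm^-3

6.00e+05


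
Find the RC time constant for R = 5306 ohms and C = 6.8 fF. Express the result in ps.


Step 1: tau = R * C
Step 2: tau = 5306 * 6.8 fF = 5306 * 6.8e-15 F
Step 3: tau = 3.60808e-11 s = 36.0808 ps

36.0808


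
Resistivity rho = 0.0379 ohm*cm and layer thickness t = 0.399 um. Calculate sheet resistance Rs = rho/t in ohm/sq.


Step 1: Convert thickness to cm: t = 0.399 um = 3.9900e-05 cm
Step 2: Rs = rho / t = 0.0379 / 3.9900e-05
Step 3: Rs = 949.9 ohm/sq

949.9


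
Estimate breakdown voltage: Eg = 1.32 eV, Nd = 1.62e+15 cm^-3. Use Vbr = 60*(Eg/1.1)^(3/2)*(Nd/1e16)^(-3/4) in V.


Step 1: Eg/1.1 = 1.32/1.1 = 1.200000
Step 2: (Eg/1.1)^1.5 = 1.200000^1.5 = 1.314534
Step 3: (Nd/1e16)^(-0.75) = (0.162)^(-0.75) = 3.916190
Step 4: Vbr = 60 * 1.314534 * 3.916190 = 308.9 V

308.9


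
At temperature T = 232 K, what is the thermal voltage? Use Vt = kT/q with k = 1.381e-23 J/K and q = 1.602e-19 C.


Step 1: kT = 1.381e-23 * 232 = 3.20392e-21 J
Step 2: Vt = kT/q = 3.20392e-21 / 1.602e-19
Step 3: Vt = 0.02 V

0.02


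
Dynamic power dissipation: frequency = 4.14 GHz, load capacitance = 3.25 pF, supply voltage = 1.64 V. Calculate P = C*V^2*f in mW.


Step 1: V^2 = 1.64^2 = 2.6896 V^2
Step 2: P = C*V^2*f = 3.25e-12 F * 2.6896 * 4.14e9 Hz
Step 3: P = 3.6188568e-02 W
Step 4: P = 36.189 mW

36.189


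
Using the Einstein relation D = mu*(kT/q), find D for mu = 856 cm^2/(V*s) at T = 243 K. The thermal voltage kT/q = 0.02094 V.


Step 1: D = mu * (kT/q)
Step 2: D = 856 * 0.02094
Step 3: D = 17.92 cm^2/s

17.92


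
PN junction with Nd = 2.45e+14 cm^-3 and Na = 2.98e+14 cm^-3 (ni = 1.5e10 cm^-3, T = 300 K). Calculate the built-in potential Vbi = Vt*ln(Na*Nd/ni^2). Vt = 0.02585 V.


Step 1: Compute Na*Nd/ni^2 = 2.98e+14 * 2.45e+14 / (1.5e10)^2 = 3.2449e+08
Step 2: ln(3.2449e+08) = 19.5978
Step 3: Vbi = 0.02585 * 19.5978 = 0.507 V

0.507
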